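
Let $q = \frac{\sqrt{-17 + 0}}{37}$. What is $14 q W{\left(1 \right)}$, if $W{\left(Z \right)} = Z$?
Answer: $\frac{14 i \sqrt{17}}{37} \approx 1.5601 i$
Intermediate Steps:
$q = \frac{i \sqrt{17}}{37}$ ($q = \sqrt{-17} \cdot \frac{1}{37} = i \sqrt{17} \cdot \frac{1}{37} = \frac{i \sqrt{17}}{37} \approx 0.11144 i$)
$14 q W{\left(1 \right)} = 14 \frac{i \sqrt{17}}{37} \cdot 1 = \frac{14 i \sqrt{17}}{37} \cdot 1 = \frac{14 i \sqrt{17}}{37}$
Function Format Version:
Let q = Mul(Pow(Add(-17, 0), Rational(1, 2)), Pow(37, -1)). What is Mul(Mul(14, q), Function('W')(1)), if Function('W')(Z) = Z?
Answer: Mul(Rational(14, 37), I, Pow(17, Rational(1, 2))) ≈ Mul(1.5601, I)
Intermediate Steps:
q = Mul(Rational(1, 37), I, Pow(17, Rational(1, 2))) (q = Mul(Pow(-17, Rational(1, 2)), Rational(1, 37)) = Mul(Mul(I, Pow(17, Rational(1, 2))), Rational(1, 37)) = Mul(Rational(1, 37), I, Pow(17, Rational(1, 2))) ≈ Mul(0.11144, I))
Mul(Mul(14, q), Function('W')(1)) = Mul(Mul(14, Mul(Rational(1, 37), I, Pow(17, Rational(1, 2)))), 1) = Mul(Mul(Rational(14, 37), I, Pow(17, Rational(1, 2))), 1) = Mul(Rational(14, 37), I, Pow(17, Rational(1, 2)))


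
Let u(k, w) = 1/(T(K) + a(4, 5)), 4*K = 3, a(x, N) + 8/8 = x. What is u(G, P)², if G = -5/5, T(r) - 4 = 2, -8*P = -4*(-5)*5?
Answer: 1/81 ≈ 0.012346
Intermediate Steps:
a(x, N) = -1 + x
K = ¾ (K = (¼)*3 = ¾ ≈ 0.75000)
P = -25/2 (P = -(-4*(-5))*5/8 = -5*5/2 = -⅛*100 = -25/2 ≈ -12.500)
T(r) = 6 (T(r) = 4 + 2 = 6)
G = -1 (G = -5*⅕ = -1)
u(k, w) = ⅑ (u(k, w) = 1/(6 + (-1 + 4)) = 1/(6 + 3) = 1/9 = ⅑)
u(G, P)² = (⅑)² = 1/81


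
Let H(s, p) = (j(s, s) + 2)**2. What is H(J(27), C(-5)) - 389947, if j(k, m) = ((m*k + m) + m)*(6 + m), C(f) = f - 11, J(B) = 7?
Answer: 284094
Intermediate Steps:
C(f) = -11 + f
j(k, m) = (6 + m)*(2*m + k*m) (j(k, m) = ((k*m + m) + m)*(6 + m) = ((m + k*m) + m)*(6 + m) = (2*m + k*m)*(6 + m) = (6 + m)*(2*m + k*m))
H(s, p) = (2 + s*(12 + s**2 + 8*s))**2 (H(s, p) = (s*(12 + 2*s + 6*s + s*s) + 2)**2 = (s*(12 + 2*s + 6*s + s**2) + 2)**2 = (s*(12 + s**2 + 8*s) + 2)**2 = (2 + s*(12 + s**2 + 8*s))**2)
H(J(27), C(-5)) - 389947 = (2 + 7*(12 + 7**2 + 8*7))**2 - 389947 = (2 + 7*(12 + 49 + 56))**2 - 389947 = (2 + 7*117)**2 - 389947 = (2 + 819)**2 - 389947 = 821**2 - 389947 = 674041 - 389947 = 284094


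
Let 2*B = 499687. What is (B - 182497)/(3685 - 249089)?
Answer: -134693/490808 ≈ -0.27443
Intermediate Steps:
B = 499687/2 (B = (½)*499687 = 499687/2 ≈ 2.4984e+5)
(B - 182497)/(3685 - 249089) = (499687/2 - 182497)/(3685 - 249089) = (134693/2)/(-245404) = (134693/2)*(-1/245404) = -134693/490808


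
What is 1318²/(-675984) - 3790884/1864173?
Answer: -483406382359/105012593436 ≈ -4.6033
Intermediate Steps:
1318²/(-675984) - 3790884/1864173 = 1737124*(-1/675984) - 3790884*1/1864173 = -434281/168996 - 1263628/621391 = -483406382359/105012593436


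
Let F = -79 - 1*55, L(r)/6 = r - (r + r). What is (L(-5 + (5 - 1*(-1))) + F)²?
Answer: 19600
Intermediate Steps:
L(r) = -6*r (L(r) = 6*(r - (r + r)) = 6*(r - 2*r) = 6*(-r) = -6*r)
F = -134 (F = -79 - 55 = -134)
(L(-5 + (5 - 1*(-1))) + F)² = (-6*(-5 + (5 - 1*(-1))) - 134)² = (-6*(-5 + (5 + 1)) - 134)² = (-6*(-5 + 6) - 134)² = (-6*1 - 134)² = (-6 - 134)² = (-140)² = 19600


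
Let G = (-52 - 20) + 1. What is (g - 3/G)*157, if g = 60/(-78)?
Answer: -105347/923 ≈ -114.14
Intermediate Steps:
G = -71 (G = -72 + 1 = -71)
g = -10/13 (g = 60*(-1/78) = -10/13 ≈ -0.76923)
(g - 3/G)*157 = (-10/13 - 3/(-71))*157 = (-10/13 - 3*(-1/71))*157 = (-10/13 + 3/71)*157 = -671/923*157 = -105347/923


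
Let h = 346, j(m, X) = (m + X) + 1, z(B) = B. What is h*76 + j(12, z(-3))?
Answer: 26306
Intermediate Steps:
j(m, X) = 1 + X + m (j(m, X) = (X + m) + 1 = 1 + X + m)
h*76 + j(12, z(-3)) = 346*76 + (1 - 3 + 12) = 26296 + 10 = 26306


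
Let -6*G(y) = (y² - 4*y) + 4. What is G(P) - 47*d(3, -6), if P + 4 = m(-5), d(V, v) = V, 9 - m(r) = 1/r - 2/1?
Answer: -10913/75 ≈ -145.51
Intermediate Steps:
m(r) = 11 - 1/r (m(r) = 9 - (1/r - 2/1) = 9 - (1/r - 2*1) = 9 - (1/r - 2) = 9 - (-2 + 1/r) = 9 + (2 - 1/r) = 11 - 1/r)
P = 36/5 (P = -4 + (11 - 1/(-5)) = -4 + (11 - 1*(-⅕)) = -4 + (11 + ⅕) = -4 + 56/5 = 36/5 ≈ 7.2000)
G(y) = -⅔ - y²/6 + 2*y/3 (G(y) = -((y² - 4*y) + 4)/6 = -(4 + y² - 4*y)/6 = -⅔ - y²/6 + 2*y/3)
G(P) - 47*d(3, -6) = (-⅔ - (36/5)²/6 + (⅔)*(36/5)) - 47*3 = (-⅔ - ⅙*1296/25 + 24/5) - 141 = (-⅔ - 216/25 + 24/5) - 141 = -338/75 - 141 = -10913/75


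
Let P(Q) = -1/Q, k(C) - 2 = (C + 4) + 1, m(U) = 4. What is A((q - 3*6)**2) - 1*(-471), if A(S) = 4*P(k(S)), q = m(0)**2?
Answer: 5177/11 ≈ 470.64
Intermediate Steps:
k(C) = 7 + C (k(C) = 2 + ((C + 4) + 1) = 2 + ((4 + C) + 1) = 2 + (5 + C) = 7 + C)
q = 16 (q = 4**2 = 16)
A(S) = -4/(7 + S) (A(S) = 4*(-1/(7 + S)) = -4/(7 + S))
A((q - 3*6)**2) - 1*(-471) = -4/(7 + (16 - 3*6)**2) - 1*(-471) = -4/(7 + (16 - 18)**2) + 471 = -4/(7 + (-2)**2) + 471 = -4/(7 + 4) + 471 = -4/11 + 471 = 5177/11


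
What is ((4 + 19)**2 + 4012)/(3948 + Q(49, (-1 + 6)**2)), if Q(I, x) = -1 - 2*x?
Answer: 4541/3897 ≈ 1.1653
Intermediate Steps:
((4 + 19)**2 + 4012)/(3948 + Q(49, (-1 + 6)**2)) = ((4 + 19)**2 + 4012)/(3948 + (-1 - 2*(-1 + 6)**2)) = (23**2 + 4012)/(3948 + (-1 - 2*5**2)) = (529 + 4012)/(3948 + (-1 - 2*25)) = 4541/(3948 + (-1 - 50)) = 4541/(3948 - 51) = 4541/3897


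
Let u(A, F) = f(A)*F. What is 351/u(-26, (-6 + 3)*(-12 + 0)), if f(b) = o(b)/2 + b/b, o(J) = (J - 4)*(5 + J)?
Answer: 39/1264 ≈ 0.030854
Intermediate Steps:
o(J) = (-4 + J)*(5 + J)
f(b) = -9 + b/2 + b²/2 (f(b) = (-20 + b + b²)/2 + b/b = (-20 + b + b²)*(½) + 1 = (-10 + b/2 + b²/2) + 1 = -9 + b/2 + b²/2)
u(A, F) = F*(-9 + A/2 + A²/2) (u(A, F) = (-9 + A/2 + A²/2)*F = F*(-9 + A/2 + A²/2))
351/u(-26, (-6 + 3)*(-12 + 0)) = 351/((((-6 + 3)*(-12 + 0))*(-18 - 26 + (-26)²)/2)) = 351/(((-3*(-12))*(-18 - 26 + 676)/2)) = 351/(((½)*36*632)) = 351/11376 = 351*(1/11376) = 39/1264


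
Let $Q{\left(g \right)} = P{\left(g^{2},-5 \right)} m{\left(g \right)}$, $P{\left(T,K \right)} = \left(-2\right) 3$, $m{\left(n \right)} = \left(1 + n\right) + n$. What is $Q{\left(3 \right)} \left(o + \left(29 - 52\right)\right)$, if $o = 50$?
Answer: $-1134$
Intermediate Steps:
$m{\left(n \right)} = 1 + 2 n$
$P{\left(T,K \right)} = -6$
$Q{\left(g \right)} = -6 - 12 g$ ($Q{\left(g \right)} = - 6 \left(1 + 2 g\right) = -6 - 12 g$)
$Q{\left(3 \right)} \left(o + \left(29 - 52\right)\right) = \left(-6 - 36\right) \left(50 + \left(29 - 52\right)\right) = \left(-6 - 36\right) \left(50 - 23\right) = \left(-42\right) 27 = -1134$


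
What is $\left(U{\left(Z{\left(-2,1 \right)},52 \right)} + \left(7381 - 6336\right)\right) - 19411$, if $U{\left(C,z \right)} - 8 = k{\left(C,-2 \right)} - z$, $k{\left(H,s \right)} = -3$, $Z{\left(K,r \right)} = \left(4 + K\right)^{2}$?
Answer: $-18413$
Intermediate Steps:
$U{\left(C,z \right)} = 5 - z$ ($U{\left(C,z \right)} = 8 - \left(3 + z\right) = 5 - z$)
$\left(U{\left(Z{\left(-2,1 \right)},52 \right)} + \left(7381 - 6336\right)\right) - 19411 = \left(\left(5 - 52\right) + \left(7381 - 6336\right)\right) - 19411 = \left(\left(5 - 52\right) + 1045\right) - 19411 = \left(-47 + 1045\right) - 19411 = 998 - 19411 = -18413$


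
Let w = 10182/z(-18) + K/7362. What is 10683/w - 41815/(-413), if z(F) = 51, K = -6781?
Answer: 1592184877231/10271867963 ≈ 155.00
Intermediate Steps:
w = 24871351/125154 (w = 10182/51 - 6781/7362 = 10182*(1/51) - 6781*1/7362 = 3394/17 - 6781/7362 = 24871351/125154 ≈ 198.73)
10683/w - 41815/(-413) = 10683/(24871351/125154) - 41815/(-413) = 10683*(125154/24871351) - 41815*(-1/413) = 1337020182/24871351 + 41815/413 = 1592184877231/10271867963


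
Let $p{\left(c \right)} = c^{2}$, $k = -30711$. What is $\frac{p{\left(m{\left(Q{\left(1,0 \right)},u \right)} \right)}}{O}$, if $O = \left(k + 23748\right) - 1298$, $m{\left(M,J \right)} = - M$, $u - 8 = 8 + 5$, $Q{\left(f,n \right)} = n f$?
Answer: $0$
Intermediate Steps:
$Q{\left(f,n \right)} = f n$
$u = 21$ ($u = 8 + \left(8 + 5\right) = 8 + 13 = 21$)
$O = -8261$ ($O = \left(-30711 + 23748\right) - 1298 = -6963 - 1298 = -8261$)
$\frac{p{\left(m{\left(Q{\left(1,0 \right)},u \right)} \right)}}{O} = \frac{\left(- 1 \cdot 0\right)^{2}}{-8261} = \left(\left(-1\right) 0\right)^{2} \left(- \frac{1}{8261}\right) = 0^{2} \left(- \frac{1}{8261}\right) = 0 \left(- \frac{1}{8261}\right) = 0$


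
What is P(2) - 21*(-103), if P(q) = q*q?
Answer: 2167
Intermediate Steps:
P(q) = q²
P(2) - 21*(-103) = 2² - 21*(-103) = 4 + 2163 = 2167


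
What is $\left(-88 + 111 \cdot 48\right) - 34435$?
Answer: $-29195$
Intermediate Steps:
$\left(-88 + 111 \cdot 48\right) - 34435 = \left(-88 + 5328\right) - 34435 = 5240 - 34435 = -29195$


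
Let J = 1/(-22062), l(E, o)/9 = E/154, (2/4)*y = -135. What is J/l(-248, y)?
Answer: 77/24621192 ≈ 3.1274e-6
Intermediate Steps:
y = -270 (y = 2*(-135) = -270)
l(E, o) = 9*E/154 (l(E, o) = 9*(E/154) = 9*E/154)
J = -1/22062 ≈ -4.5327e-5
J/l(-248, y) = -1/(22062*((9/154)*(-248))) = -1/(22062*(-1116/77)) = -1/22062*(-77/1116) = 77/24621192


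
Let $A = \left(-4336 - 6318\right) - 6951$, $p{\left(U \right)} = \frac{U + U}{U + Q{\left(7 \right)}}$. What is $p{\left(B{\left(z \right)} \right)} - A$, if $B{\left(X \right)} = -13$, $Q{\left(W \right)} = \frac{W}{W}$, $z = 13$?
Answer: $\frac{105643}{6} \approx 17607.0$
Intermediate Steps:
$Q{\left(W \right)} = 1$
$p{\left(U \right)} = \frac{2 U}{1 + U}$ ($p{\left(U \right)} = \frac{U + U}{U + 1} = \frac{2 U}{1 + U}$)
$A = -17605$ ($A = -10654 - 6951 = -17605$)
$p{\left(B{\left(z \right)} \right)} - A = 2 \left(-13\right) \frac{1}{1 - 13} - -17605 = 2 \left(-13\right) \frac{1}{-12} + 17605 = 2 \left(-13\right) \left(- \frac{1}{12}\right) + 17605 = \frac{13}{6} + 17605 = \frac{105643}{6}$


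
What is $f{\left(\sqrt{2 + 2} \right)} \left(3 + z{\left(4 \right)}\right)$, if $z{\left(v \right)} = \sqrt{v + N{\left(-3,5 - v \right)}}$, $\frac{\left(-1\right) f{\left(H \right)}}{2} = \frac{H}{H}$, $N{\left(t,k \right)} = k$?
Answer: $-6 - 2 \sqrt{5} \approx -10.472$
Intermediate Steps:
$f{\left(H \right)} = -2$ ($f{\left(H \right)} = - 2 \frac{H}{H} = \left(-2\right) 1 = -2$)
$z{\left(v \right)} = \sqrt{5}$ ($z{\left(v \right)} = \sqrt{v - \left(-5 + v\right)} = \sqrt{5}$)
$f{\left(\sqrt{2 + 2} \right)} \left(3 + z{\left(4 \right)}\right) = - 2 \left(3 + \sqrt{5}\right) = -6 - 2 \sqrt{5}$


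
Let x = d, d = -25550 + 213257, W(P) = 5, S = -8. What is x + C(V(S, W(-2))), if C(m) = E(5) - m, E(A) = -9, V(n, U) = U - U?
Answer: 187698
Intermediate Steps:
V(n, U) = 0
C(m) = -9 - m
d = 187707
x = 187707
x + C(V(S, W(-2))) = 187707 + (-9 - 1*0) = 187707 + (-9 + 0) = 187707 - 9 = 187698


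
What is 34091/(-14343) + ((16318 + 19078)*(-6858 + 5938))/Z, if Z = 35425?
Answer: -93655543087/101620155 ≈ -921.62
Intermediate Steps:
34091/(-14343) + ((16318 + 19078)*(-6858 + 5938))/Z = 34091/(-14343) + ((16318 + 19078)*(-6858 + 5938))/35425 = 34091*(-1/14343) + (35396*(-920))*(1/35425) = -34091/14343 - 32564320*1/35425 = -34091/14343 - 6512864/7085 = -93655543087/101620155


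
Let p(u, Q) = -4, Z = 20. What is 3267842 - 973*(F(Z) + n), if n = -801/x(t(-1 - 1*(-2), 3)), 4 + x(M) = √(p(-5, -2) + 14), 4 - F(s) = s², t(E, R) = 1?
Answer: 3133568 - 259791*√10/2 ≈ 2.7228e+6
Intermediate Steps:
F(s) = 4 - s²
x(M) = -4 + √10 (x(M) = -4 + √(-4 + 14) = -4 + √10)
n = -801/(-4 + √10) ≈ 956.16
3267842 - 973*(F(Z) + n) = 3267842 - 973*((4 - 1*20²) + (534 + 267*√10/2)) = 3267842 - 973*((4 - 1*400) + (534 + 267*√10/2)) = 3267842 - 973*((4 - 400) + (534 + 267*√10/2)) = 3267842 - 973*(-396 + (534 + 267*√10/2)) = 3267842 - 973*(138 + 267*√10/2) = 3267842 + (-134274 - 259791*√10/2) = 3133568 - 259791*√10/2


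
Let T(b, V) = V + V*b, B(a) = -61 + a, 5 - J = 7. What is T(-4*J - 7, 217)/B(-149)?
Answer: -31/15 ≈ -2.0667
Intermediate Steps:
J = -2 (J = 5 - 1*7 = 5 - 7 = -2)
T(-4*J - 7, 217)/B(-149) = (217*(1 + (-4*(-2) - 7)))/(-61 - 149) = (217*(1 + (8 - 7)))/(-210) = (217*(1 + 1))*(-1/210) = (217*2)*(-1/210) = 434*(-1/210) = -31/15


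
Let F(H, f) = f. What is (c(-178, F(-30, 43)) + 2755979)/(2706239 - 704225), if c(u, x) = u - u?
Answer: 2755979/2002014 ≈ 1.3766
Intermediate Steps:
c(u, x) = 0
(c(-178, F(-30, 43)) + 2755979)/(2706239 - 704225) = (0 + 2755979)/(2706239 - 704225) = 2755979/2002014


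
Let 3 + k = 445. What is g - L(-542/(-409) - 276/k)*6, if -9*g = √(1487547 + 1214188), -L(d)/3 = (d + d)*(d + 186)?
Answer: 38480632486560/8170171321 - √2701735/9 ≈ 4527.3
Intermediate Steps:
k = 442 (k = -3 + 445 = 442)
L(d) = -6*d*(186 + d) (L(d) = -3*(d + d)*(d + 186) = -3*2*d*(186 + d) = -6*d*(186 + d))
g = -√2701735/9 (g = -√(1487547 + 1214188)/9 = -√2701735/9 ≈ -182.63)
g - L(-542/(-409) - 276/k)*6 = -√2701735/9 - (-6*(-542/(-409) - 276/442)*(186 + (-542/(-409) - 276/442)))*6 = -√2701735/9 - (-6*(-542*(-1/409) - 276*1/442)*(186 + (-542*(-1/409) - 276*1/442)))*6 = -√2701735/9 - (-6*(542/409 - 138/221)*(186 + (542/409 - 138/221)))*6 = -√2701735/9 - (-6*63340/90389*(186 + 63340/90389))*6 = -√2701735/9 - (-6*63340/90389*16875694/90389)*6 = -√2701735/9 - (-6413438747760)*6/8170171321 = -√2701735/9 - 1*(-38480632486560/8170171321) = -√2701735/9 + 38480632486560/8170171321 = 38480632486560/8170171321 - √2701735/9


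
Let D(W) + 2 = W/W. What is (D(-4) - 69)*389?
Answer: -27230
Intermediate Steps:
D(W) = -1 (D(W) = -2 + W/W = -2 + 1 = -1)
(D(-4) - 69)*389 = (-1 - 69)*389 = -70*389 = -27230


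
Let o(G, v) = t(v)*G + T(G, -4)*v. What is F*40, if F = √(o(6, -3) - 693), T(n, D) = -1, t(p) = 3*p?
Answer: 80*I*√186 ≈ 1091.1*I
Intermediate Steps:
o(G, v) = -v + 3*G*v (o(G, v) = (3*v)*G - v = 3*G*v - v = -v + 3*G*v)
F = 2*I*√186 (F = √(-3*(-1 + 3*6) - 693) = √(-3*(-1 + 18) - 693) = √(-3*17 - 693) = √(-51 - 693) = √(-744) = 2*I*√186 ≈ 27.276*I)
F*40 = (2*I*√186)*40 = 80*I*√186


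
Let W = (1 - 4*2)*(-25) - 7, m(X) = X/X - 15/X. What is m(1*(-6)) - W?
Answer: -329/2 ≈ -164.50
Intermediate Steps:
m(X) = 1 - 15/X
W = 168 (W = (1 - 8)*(-25) - 7 = -7*(-25) - 7 = 175 - 7 = 168)
m(1*(-6)) - W = (-15 + 1*(-6))/((1*(-6))) - 1*168 = (-15 - 6)/(-6) - 168 = -⅙*(-21) - 168 = 7/2 - 168 = -329/2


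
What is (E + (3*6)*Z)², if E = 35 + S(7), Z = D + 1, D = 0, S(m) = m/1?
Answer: 3600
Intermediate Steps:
S(m) = m (S(m) = m*1 = m)
Z = 1 (Z = 0 + 1 = 1)
E = 42 (E = 35 + 7 = 42)
(E + (3*6)*Z)² = (42 + (3*6)*1)² = (42 + 18*1)² = (42 + 18)² = 60² = 3600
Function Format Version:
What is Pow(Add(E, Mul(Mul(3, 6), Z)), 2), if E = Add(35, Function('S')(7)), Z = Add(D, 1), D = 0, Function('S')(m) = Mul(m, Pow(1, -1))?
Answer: 3600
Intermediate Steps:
Function('S')(m) = m (Function('S')(m) = Mul(m, 1) = m)
Z = 1 (Z = Add(0, 1) = 1)
E = 42 (E = Add(35, 7) = 42)
Pow(Add(E, Mul(Mul(3, 6), Z)), 2) = Pow(Add(42, Mul(Mul(3, 6), 1)), 2) = Pow(Add(42, Mul(18, 1)), 2) = Pow(Add(42, 18), 2) = Pow(60, 2) = 3600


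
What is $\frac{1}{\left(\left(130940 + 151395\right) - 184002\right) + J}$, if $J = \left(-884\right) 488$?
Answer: $- \frac{1}{333059} \approx -3.0025 \cdot 10^{-6}$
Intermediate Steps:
$J = -431392$
$\frac{1}{\left(\left(130940 + 151395\right) - 184002\right) + J} = \frac{1}{\left(\left(130940 + 151395\right) - 184002\right) - 431392} = \frac{1}{\left(282335 - 184002\right) - 431392} = \frac{1}{98333 - 431392} = \frac{1}{-333059} = - \frac{1}{333059}$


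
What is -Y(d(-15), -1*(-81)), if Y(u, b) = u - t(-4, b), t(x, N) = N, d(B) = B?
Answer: 96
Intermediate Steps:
Y(u, b) = u - b
-Y(d(-15), -1*(-81)) = -(-15 - (-1)*(-81)) = -(-15 - 1*81) = -(-15 - 81) = -1*(-96) = 96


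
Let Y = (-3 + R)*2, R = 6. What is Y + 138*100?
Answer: 13806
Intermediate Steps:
Y = 6 (Y = (-3 + 6)*2 = 3*2 = 6)
Y + 138*100 = 6 + 138*100 = 6 + 13800 = 13806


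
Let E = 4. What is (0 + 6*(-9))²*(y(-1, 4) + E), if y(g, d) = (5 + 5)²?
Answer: 303264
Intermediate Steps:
y(g, d) = 100 (y(g, d) = 10² = 100)
(0 + 6*(-9))²*(y(-1, 4) + E) = (0 + 6*(-9))²*(100 + 4) = (0 - 54)²*104 = (-54)²*104 = 2916*104 = 303264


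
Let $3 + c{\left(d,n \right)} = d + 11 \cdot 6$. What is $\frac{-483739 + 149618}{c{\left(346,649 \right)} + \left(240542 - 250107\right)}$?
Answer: $\frac{334121}{9156} \approx 36.492$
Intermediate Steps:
$c{\left(d,n \right)} = 63 + d$ ($c{\left(d,n \right)} = -3 + \left(d + 11 \cdot 6\right) = -3 + \left(d + 66\right) = -3 + \left(66 + d\right) = 63 + d$)
$\frac{-483739 + 149618}{c{\left(346,649 \right)} + \left(240542 - 250107\right)} = \frac{-483739 + 149618}{\left(63 + 346\right) + \left(240542 - 250107\right)} = - \frac{334121}{409 + \left(240542 - 250107\right)} = - \frac{334121}{409 - 9565} = - \frac{334121}{-9156} = \left(-334121\right) \left(- \frac{1}{9156}\right) = \frac{334121}{9156}$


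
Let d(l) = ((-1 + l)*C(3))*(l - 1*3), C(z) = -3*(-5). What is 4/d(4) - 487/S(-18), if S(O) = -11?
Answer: 21959/495 ≈ 44.362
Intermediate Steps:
C(z) = 15
d(l) = (-15 + 15*l)*(-3 + l) (d(l) = ((-1 + l)*15)*(l - 1*3) = (-15 + 15*l)*(l - 3) = (-15 + 15*l)*(-3 + l))
4/d(4) - 487/S(-18) = 4/(45 - 60*4 + 15*4²) - 487/(-11) = 4/(45 - 240 + 15*16) - 487*(-1/11) = 4/(45 - 240 + 240) + 487/11 = 4/45 + 487/11 = 21959/495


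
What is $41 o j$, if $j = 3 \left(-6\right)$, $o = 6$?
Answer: $-4428$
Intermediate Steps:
$j = -18$
$41 o j = 41 \cdot 6 \left(-18\right) = 246 \left(-18\right) = -4428$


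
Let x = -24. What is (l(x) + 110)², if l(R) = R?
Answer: 7396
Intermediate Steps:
(l(x) + 110)² = (-24 + 110)² = 86² = 7396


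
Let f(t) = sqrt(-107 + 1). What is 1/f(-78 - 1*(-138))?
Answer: -I*sqrt(106)/106 ≈ -0.097129*I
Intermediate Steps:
f(t) = I*sqrt(106) (f(t) = sqrt(-106) = I*sqrt(106))
1/f(-78 - 1*(-138)) = 1/(I*sqrt(106)) = -I*sqrt(106)/106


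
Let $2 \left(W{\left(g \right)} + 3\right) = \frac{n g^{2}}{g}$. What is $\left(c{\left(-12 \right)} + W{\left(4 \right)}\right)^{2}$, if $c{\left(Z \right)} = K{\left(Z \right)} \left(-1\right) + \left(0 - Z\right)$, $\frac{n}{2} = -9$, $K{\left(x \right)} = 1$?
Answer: $784$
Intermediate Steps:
$n = -18$ ($n = 2 \left(-9\right) = -18$)
$c{\left(Z \right)} = -1 - Z$ ($c{\left(Z \right)} = 1 \left(-1\right) + \left(0 - Z\right) = -1 - Z$)
$W{\left(g \right)} = -3 - 9 g$ ($W{\left(g \right)} = -3 + \frac{- 18 g^{2} \frac{1}{g}}{2} = -3 + \frac{\left(-18\right) g}{2} = -3 - 9 g$)
$\left(c{\left(-12 \right)} + W{\left(4 \right)}\right)^{2} = \left(\left(-1 - -12\right) - 39\right)^{2} = \left(\left(-1 + 12\right) - 39\right)^{2} = \left(11 - 39\right)^{2} = \left(-28\right)^{2} = 784$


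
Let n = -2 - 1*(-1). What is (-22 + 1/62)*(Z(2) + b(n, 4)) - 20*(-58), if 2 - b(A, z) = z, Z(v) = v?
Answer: 1160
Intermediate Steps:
n = -1 (n = -2 + 1 = -1)
b(A, z) = 2 - z
(-22 + 1/62)*(Z(2) + b(n, 4)) - 20*(-58) = (-22 + 1/62)*(2 + (2 - 1*4)) - 20*(-58) = (-22 + 1/62)*(2 + (2 - 4)) + 1160 = -1363*(2 - 2)/62 + 1160 = -1363/62*0 + 1160 = 0 + 1160 = 1160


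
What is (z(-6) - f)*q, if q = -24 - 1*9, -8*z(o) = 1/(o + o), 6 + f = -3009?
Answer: -3183851/32 ≈ -99495.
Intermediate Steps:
f = -3015 (f = -6 - 3009 = -3015)
z(o) = -1/(16*o) (z(o) = -1/(8*(o + o)) = -1/(2*o)/8 = -1/(16*o))
q = -33 (q = -24 - 9 = -33)
(z(-6) - f)*q = (-1/16/(-6) - 1*(-3015))*(-33) = (-1/16*(-⅙) + 3015)*(-33) = (1/96 + 3015)*(-33) = (289441/96)*(-33) = -3183851/32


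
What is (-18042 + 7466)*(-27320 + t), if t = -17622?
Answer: 475306592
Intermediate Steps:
(-18042 + 7466)*(-27320 + t) = (-18042 + 7466)*(-27320 - 17622) = -10576*(-44942) = 475306592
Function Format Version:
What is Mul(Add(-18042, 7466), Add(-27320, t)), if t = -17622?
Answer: 475306592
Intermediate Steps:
Mul(Add(-18042, 7466), Add(-27320, t)) = Mul(Add(-18042, 7466), Add(-27320, -17622)) = Mul(-10576, -44942) = 475306592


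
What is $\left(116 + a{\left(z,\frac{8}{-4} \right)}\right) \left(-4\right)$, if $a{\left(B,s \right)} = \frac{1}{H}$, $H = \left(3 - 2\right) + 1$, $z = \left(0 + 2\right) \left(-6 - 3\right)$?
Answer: $-466$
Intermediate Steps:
$z = -18$ ($z = 2 \left(-9\right) = -18$)
$H = 2$ ($H = 1 + 1 = 2$)
$a{\left(B,s \right)} = \frac{1}{2}$
$\left(116 + a{\left(z,\frac{8}{-4} \right)}\right) \left(-4\right) = \left(116 + \frac{1}{2}\right) \left(-4\right) = \frac{233}{2} \left(-4\right) = -466$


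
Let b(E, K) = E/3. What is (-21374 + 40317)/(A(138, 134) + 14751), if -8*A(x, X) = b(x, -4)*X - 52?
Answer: 18943/13987 ≈ 1.3543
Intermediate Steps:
b(E, K) = E/3 (b(E, K) = E*(⅓) = E/3)
A(x, X) = 13/2 - X*x/24 (A(x, X) = -((x/3)*X - 52)/8 = -(X*x/3 - 52)/8 = -(-52 + X*x/3)/8 = 13/2 - X*x/24)
(-21374 + 40317)/(A(138, 134) + 14751) = (-21374 + 40317)/((13/2 - 1/24*134*138) + 14751) = 18943/((13/2 - 1541/2) + 14751) = 18943/(-764 + 14751) = 18943/13987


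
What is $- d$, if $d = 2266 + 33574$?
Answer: $-35840$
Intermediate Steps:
$d = 35840$
$- d = \left(-1\right) 35840 = -35840$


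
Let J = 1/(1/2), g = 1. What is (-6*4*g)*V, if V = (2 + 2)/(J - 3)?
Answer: 96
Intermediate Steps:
J = 2 (J = 1/(½) = 2)
V = -4 (V = (2 + 2)/(2 - 3) = 4/(-1) = 4*(-1) = -4)
(-6*4*g)*V = -6*4*(-4) = -24*(-4) = 96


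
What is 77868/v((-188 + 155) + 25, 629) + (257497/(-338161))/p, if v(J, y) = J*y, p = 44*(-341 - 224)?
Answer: -81826281758797/5287803267340 ≈ -15.475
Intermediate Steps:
p = -24860 (p = 44*(-565) = -24860)
77868/v((-188 + 155) + 25, 629) + (257497/(-338161))/p = 77868/((((-188 + 155) + 25)*629)) + (257497/(-338161))/(-24860) = 77868/(((-33 + 25)*629)) + (257497*(-1/338161))*(-1/24860) = 77868/((-8*629)) - 257497/338161*(-1/24860) = 77868/(-5032) + 257497/8406682460 = 77868*(-1/5032) + 257497/8406682460 = -19467/1258 + 257497/8406682460 = -81826281758797/5287803267340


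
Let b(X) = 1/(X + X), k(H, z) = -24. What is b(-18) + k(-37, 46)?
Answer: -865/36 ≈ -24.028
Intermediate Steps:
b(X) = 1/(2*X)
b(-18) + k(-37, 46) = (½)/(-18) - 24 = (½)*(-1/18) - 24 = -1/36 - 24 = -865/36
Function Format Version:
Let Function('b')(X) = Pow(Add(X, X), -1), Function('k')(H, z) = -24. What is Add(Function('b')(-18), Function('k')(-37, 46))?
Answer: Rational(-865, 36) ≈ -24.028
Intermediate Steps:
Function('b')(X) = Mul(Rational(1, 2), Pow(X, -1)) (Function('b')(X) = Pow(Mul(2, X), -1) = Mul(Rational(1, 2), Pow(X, -1)))
Add(Function('b')(-18), Function('k')(-37, 46)) = Add(Mul(Rational(1, 2), Pow(-18, -1)), -24) = Add(Mul(Rational(1, 2), Rational(-1, 18)), -24) = Add(Rational(-1, 36), -24) = Rational(-865, 36)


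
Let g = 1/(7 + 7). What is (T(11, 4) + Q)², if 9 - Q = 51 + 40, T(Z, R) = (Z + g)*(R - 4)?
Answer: 6724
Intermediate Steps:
g = 1/14 ≈ 0.071429
T(Z, R) = (-4 + R)*(1/14 + Z) (T(Z, R) = (Z + 1/14)*(R - 4) = (1/14 + Z)*(-4 + R) = (-4 + R)*(1/14 + Z))
Q = -82 (Q = 9 - (51 + 40) = 9 - 1*91 = 9 - 91 = -82)
(T(11, 4) + Q)² = ((-2/7 - 4*11 + (1/14)*4 + 4*11) - 82)² = ((-2/7 - 44 + 2/7 + 44) - 82)² = (0 - 82)² = (-82)² = 6724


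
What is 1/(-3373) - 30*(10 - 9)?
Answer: -101191/3373 ≈ -30.000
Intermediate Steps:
1/(-3373) - 30*(10 - 9) = -1/3373 - 30 = -101191/3373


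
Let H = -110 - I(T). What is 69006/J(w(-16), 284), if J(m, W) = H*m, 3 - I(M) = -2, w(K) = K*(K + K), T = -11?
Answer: -34503/29440 ≈ -1.1720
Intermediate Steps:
w(K) = 2*K² (w(K) = K*(2*K) = 2*K²)
I(M) = 5 (I(M) = 3 - 1*(-2) = 3 + 2 = 5)
H = -115 (H = -110 - 1*5 = -110 - 5 = -115)
J(m, W) = -115*m
69006/J(w(-16), 284) = 69006/((-230*(-16)²)) = 69006/((-230*256)) = 69006/((-115*512)) = 69006/(-58880) = 69006*(-1/58880) = -34503/29440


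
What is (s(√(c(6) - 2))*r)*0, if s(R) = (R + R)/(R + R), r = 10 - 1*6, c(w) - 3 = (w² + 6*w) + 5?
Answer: 0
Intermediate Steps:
c(w) = 8 + w² + 6*w (c(w) = 3 + ((w² + 6*w) + 5) = 3 + (5 + w² + 6*w) = 8 + w² + 6*w)
r = 4 (r = 10 - 6 = 4)
s(R) = 1 (s(R) = (2*R)/((2*R)) = (2*R)*(1/(2*R)) = 1)
(s(√(c(6) - 2))*r)*0 = (1*4)*0 = 4*0 = 0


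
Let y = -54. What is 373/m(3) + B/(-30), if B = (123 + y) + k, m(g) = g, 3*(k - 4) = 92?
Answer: 10879/90 ≈ 120.88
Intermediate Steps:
k = 104/3 (k = 4 + (⅓)*92 = 4 + 92/3 = 104/3 ≈ 34.667)
B = 311/3 (B = (123 - 54) + 104/3 = 69 + 104/3 = 311/3 ≈ 103.67)
373/m(3) + B/(-30) = 373/3 + (311/3)/(-30) = 373*(⅓) + (311/3)*(-1/30) = 373/3 - 311/90 = 10879/90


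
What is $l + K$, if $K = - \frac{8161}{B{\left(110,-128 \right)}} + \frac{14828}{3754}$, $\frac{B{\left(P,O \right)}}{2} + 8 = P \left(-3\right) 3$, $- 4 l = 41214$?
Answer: $- \frac{38571863781}{3746492} \approx -10295.0$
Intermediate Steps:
$l = - \frac{20607}{2}$ ($l = \left(- \frac{1}{4}\right) 41214 = - \frac{20607}{2} \approx -10304.0$)
$B{\left(P,O \right)} = -16 - 18 P$ ($B{\left(P,O \right)} = -16 + 2 P \left(-3\right) 3 = -16 + 2 - 3 P 3 = -16 + 2 \left(- 9 P\right) = -16 - 18 P$)
$K = \frac{30116541}{3746492}$ ($K = - \frac{8161}{-16 - 1980} + \frac{14828}{3754} = - \frac{8161}{-16 - 1980} + 14828 \cdot \frac{1}{3754} = - \frac{8161}{-1996} + \frac{7414}{1877} = \left(-8161\right) \left(- \frac{1}{1996}\right) + \frac{7414}{1877} = \frac{8161}{1996} + \frac{7414}{1877} = \frac{30116541}{3746492} \approx 8.0386$)
$l + K = - \frac{20607}{2} + \frac{30116541}{3746492} = - \frac{38571863781}{3746492}$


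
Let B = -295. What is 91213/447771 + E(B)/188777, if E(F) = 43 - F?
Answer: 17370263099/84528866067 ≈ 0.20550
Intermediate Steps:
91213/447771 + E(B)/188777 = 91213/447771 + (43 - 1*(-295))/188777 = 91213*(1/447771) + (43 + 295)*(1/188777) = 91213/447771 + 338*(1/188777) = 91213/447771 + 338/188777 = 17370263099/84528866067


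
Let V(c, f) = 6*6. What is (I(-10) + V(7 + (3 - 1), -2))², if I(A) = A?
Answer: 676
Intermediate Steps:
V(c, f) = 36
(I(-10) + V(7 + (3 - 1), -2))² = (-10 + 36)² = 26² = 676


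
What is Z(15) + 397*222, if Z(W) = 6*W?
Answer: 88224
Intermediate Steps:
Z(15) + 397*222 = 6*15 + 397*222 = 90 + 88134 = 88224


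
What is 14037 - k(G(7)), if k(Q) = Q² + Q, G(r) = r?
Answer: 13981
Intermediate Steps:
k(Q) = Q + Q²
14037 - k(G(7)) = 14037 - 7*(1 + 7) = 14037 - 7*8 = 14037 - 1*56 = 14037 - 56 = 13981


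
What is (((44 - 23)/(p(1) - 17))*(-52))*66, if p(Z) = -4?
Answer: 3432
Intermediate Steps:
(((44 - 23)/(p(1) - 17))*(-52))*66 = (((44 - 23)/(-4 - 17))*(-52))*66 = ((21/(-21))*(-52))*66 = ((21*(-1/21))*(-52))*66 = -1*(-52)*66 = 52*66 = 3432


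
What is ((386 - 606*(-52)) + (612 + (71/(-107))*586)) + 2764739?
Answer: 299264037/107 ≈ 2.7969e+6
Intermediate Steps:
((386 - 606*(-52)) + (612 + (71/(-107))*586)) + 2764739 = ((386 + 31512) + (612 + (71*(-1/107))*586)) + 2764739 = (31898 + (612 - 71/107*586)) + 2764739 = (31898 + (612 - 41606/107)) + 2764739 = (31898 + 23878/107) + 2764739 = 3436964/107 + 2764739 = 299264037/107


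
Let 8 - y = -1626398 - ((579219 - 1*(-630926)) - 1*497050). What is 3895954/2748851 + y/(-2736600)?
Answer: 4230728053049/7522505646600 ≈ 0.56241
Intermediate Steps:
y = 2339501 (y = 8 - (-1626398 - ((579219 - 1*(-630926)) - 1*497050)) = 8 - (-1626398 - ((579219 + 630926) - 497050)) = 8 - (-1626398 - (1210145 - 497050)) = 8 - (-1626398 - 1*713095) = 8 - (-1626398 - 713095) = 8 - 1*(-2339493) = 8 + 2339493 = 2339501)
3895954/2748851 + y/(-2736600) = 3895954/2748851 + 2339501/(-2736600) = 3895954*(1/2748851) + 2339501*(-1/2736600) = 3895954/2748851 - 2339501/2736600 = 4230728053049/7522505646600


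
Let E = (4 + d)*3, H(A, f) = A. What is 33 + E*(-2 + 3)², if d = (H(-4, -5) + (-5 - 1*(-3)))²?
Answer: 153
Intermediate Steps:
d = 36 (d = (-4 + (-5 - 1*(-3)))² = (-4 + (-5 + 3))² = (-4 - 2)² = (-6)² = 36)
E = 120 (E = (4 + 36)*3 = 40*3 = 120)
33 + E*(-2 + 3)² = 33 + 120*(-2 + 3)² = 33 + 120*1² = 33 + 120*1 = 33 + 120 = 153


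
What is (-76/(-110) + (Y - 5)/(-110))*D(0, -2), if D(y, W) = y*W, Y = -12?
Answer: 0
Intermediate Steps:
D(y, W) = W*y
(-76/(-110) + (Y - 5)/(-110))*D(0, -2) = (-76/(-110) + (-12 - 5)/(-110))*(-2*0) = (-76*(-1/110) - 17*(-1/110))*0 = (38/55 + 17/110)*0 = (93/110)*0 = 0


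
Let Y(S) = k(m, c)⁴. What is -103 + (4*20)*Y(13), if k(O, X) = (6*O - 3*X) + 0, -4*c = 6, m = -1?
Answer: 302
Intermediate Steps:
c = -3/2 (c = -¼*6 = -3/2 ≈ -1.5000)
k(O, X) = -3*X + 6*O (k(O, X) = (-3*X + 6*O) + 0 = -3*X + 6*O)
Y(S) = 81/16 (Y(S) = (-3*(-3/2) + 6*(-1))⁴ = (9/2 - 6)⁴ = (-3/2)⁴ = 81/16)
-103 + (4*20)*Y(13) = -103 + (4*20)*(81/16) = -103 + 80*(81/16) = -103 + 405 = 302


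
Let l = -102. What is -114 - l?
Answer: -12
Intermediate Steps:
-114 - l = -114 - 1*(-102) = -114 + 102 = -12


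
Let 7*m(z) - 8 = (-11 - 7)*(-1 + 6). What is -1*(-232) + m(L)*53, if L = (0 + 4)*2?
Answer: -2722/7 ≈ -388.86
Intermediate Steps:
L = 8 (L = 4*2 = 8)
m(z) = -82/7 (m(z) = 8/7 + ((-11 - 7)*(-1 + 6))/7 = 8/7 + (-18*5)/7 = 8/7 + (⅐)*(-90) = 8/7 - 90/7 = -82/7)
-1*(-232) + m(L)*53 = -1*(-232) - 82/7*53 = 232 - 4346/7 = -2722/7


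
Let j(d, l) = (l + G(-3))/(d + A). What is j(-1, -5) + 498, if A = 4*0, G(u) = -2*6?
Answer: 515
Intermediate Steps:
G(u) = -12
A = 0
j(d, l) = (-12 + l)/d (j(d, l) = (l - 12)/(d + 0) = (-12 + l)/d)
j(-1, -5) + 498 = (-12 - 5)/(-1) + 498 = -1*(-17) + 498 = 17 + 498 = 515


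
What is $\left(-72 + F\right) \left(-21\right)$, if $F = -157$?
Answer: $4809$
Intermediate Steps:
$\left(-72 + F\right) \left(-21\right) = \left(-72 - 157\right) \left(-21\right) = \left(-229\right) \left(-21\right) = 4809$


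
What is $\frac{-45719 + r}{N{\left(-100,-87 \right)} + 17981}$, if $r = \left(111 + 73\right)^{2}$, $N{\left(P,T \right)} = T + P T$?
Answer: $- \frac{11863}{26594} \approx -0.44608$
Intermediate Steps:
$r = 33856$ ($r = 184^{2} = 33856$)
$\frac{-45719 + r}{N{\left(-100,-87 \right)} + 17981} = \frac{-45719 + 33856}{- 87 \left(1 - 100\right) + 17981} = - \frac{11863}{\left(-87\right) \left(-99\right) + 17981} = - \frac{11863}{8613 + 17981} = - \frac{11863}{26594}$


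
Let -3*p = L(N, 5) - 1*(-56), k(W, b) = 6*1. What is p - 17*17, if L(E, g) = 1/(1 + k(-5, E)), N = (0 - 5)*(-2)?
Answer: -2154/7 ≈ -307.71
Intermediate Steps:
k(W, b) = 6
N = 10 (N = -5*(-2) = 10)
L(E, g) = 1/7 (L(E, g) = 1/(1 + 6) = 1/7)
p = -131/7 (p = -(1/7 - 1*(-56))/3 = -(1/7 + 56)/3 = -1/3*393/7 = -131/7 ≈ -18.714)
p - 17*17 = -131/7 - 17*17 = -131/7 - 289 = -2154/7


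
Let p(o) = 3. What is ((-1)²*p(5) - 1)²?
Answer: 4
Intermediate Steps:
((-1)²*p(5) - 1)² = ((-1)²*3 - 1)² = (1*3 - 1)² = (3 - 1)² = 2² = 4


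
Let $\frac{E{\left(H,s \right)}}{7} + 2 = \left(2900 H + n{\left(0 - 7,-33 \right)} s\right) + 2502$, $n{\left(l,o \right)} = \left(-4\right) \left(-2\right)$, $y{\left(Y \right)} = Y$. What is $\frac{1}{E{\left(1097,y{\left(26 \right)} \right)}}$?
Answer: $\frac{1}{22288056} \approx 4.4867 \cdot 10^{-8}$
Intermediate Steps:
$n{\left(l,o \right)} = 8$
$E{\left(H,s \right)} = 17500 + 56 s + 20300 H$ ($E{\left(H,s \right)} = -14 + 7 \left(\left(2900 H + 8 s\right) + 2502\right) = -14 + 7 \left(\left(8 s + 2900 H\right) + 2502\right) = -14 + 7 \left(2502 + 8 s + 2900 H\right) = -14 + \left(17514 + 56 s + 20300 H\right) = 17500 + 56 s + 20300 H$)
$\frac{1}{E{\left(1097,y{\left(26 \right)} \right)}} = \frac{1}{17500 + 56 \cdot 26 + 20300 \cdot 1097} = \frac{1}{17500 + 1456 + 22269100} = \frac{1}{22288056}$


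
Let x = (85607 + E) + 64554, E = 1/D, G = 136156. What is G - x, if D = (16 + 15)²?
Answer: -13458806/961 ≈ -14005.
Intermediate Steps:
D = 961 (D = 31² = 961)
E = 1/961 ≈ 0.0010406
x = 144304722/961 (x = (85607 + 1/961) + 64554 = 82268328/961 + 64554 = 144304722/961 ≈ 1.5016e+5)
G - x = 136156 - 1*144304722/961 = 136156 - 144304722/961 = -13458806/961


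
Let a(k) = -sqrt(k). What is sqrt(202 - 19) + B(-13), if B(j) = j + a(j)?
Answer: -13 + sqrt(183) - I*sqrt(13) ≈ 0.52775 - 3.6056*I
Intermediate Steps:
B(j) = j - sqrt(j)
sqrt(202 - 19) + B(-13) = sqrt(202 - 19) + (-13 - sqrt(-13)) = sqrt(183) + (-13 - I*sqrt(13)) = -13 + sqrt(183) - I*sqrt(13)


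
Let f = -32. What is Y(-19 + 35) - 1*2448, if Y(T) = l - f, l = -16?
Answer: -2432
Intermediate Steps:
Y(T) = 16 (Y(T) = -16 - 1*(-32) = -16 + 32 = 16)
Y(-19 + 35) - 1*2448 = 16 - 1*2448 = 16 - 2448 = -2432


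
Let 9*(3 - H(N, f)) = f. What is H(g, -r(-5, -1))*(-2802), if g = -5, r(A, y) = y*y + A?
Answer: -21482/3 ≈ -7160.7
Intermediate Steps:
r(A, y) = A + y² (r(A, y) = y² + A = A + y²)
H(N, f) = 3 - f/9
H(g, -r(-5, -1))*(-2802) = (3 - (-1)*(-5 + (-1)²)/9)*(-2802) = (3 - (-1)*(-5 + 1)/9)*(-2802) = (3 - (-1)*(-4)/9)*(-2802) = (3 - ⅑*4)*(-2802) = (3 - 4/9)*(-2802) = (23/9)*(-2802) = -21482/3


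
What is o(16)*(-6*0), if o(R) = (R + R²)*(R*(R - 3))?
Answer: 0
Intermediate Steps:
o(R) = R*(-3 + R)*(R + R²) (o(R) = (R + R²)*(R*(-3 + R)) = R*(-3 + R)*(R + R²))
o(16)*(-6*0) = (16²*(-3 + 16² - 2*16))*(-6*0) = (256*(-3 + 256 - 32))*0 = (256*221)*0 = 56576*0 = 0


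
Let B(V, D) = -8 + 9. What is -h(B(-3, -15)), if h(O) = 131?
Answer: -131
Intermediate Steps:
B(V, D) = 1
-h(B(-3, -15)) = -1*131 = -131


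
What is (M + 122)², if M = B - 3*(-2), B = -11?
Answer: 13689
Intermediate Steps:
M = -5 (M = -11 - 3*(-2) = -11 + 6 = -5)
(M + 122)² = (-5 + 122)² = 117² = 13689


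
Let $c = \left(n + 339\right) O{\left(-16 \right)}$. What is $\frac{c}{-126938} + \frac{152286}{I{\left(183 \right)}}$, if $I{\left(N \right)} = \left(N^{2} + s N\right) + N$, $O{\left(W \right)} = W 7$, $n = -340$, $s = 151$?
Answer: $\frac{460095574}{185284145} \approx 2.4832$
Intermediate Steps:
$O{\left(W \right)} = 7 W$
$I{\left(N \right)} = N^{2} + 152 N$ ($I{\left(N \right)} = \left(N^{2} + 151 N\right) + N = N^{2} + 152 N$)
$c = 112$ ($c = \left(-340 + 339\right) 7 \left(-16\right) = \left(-1\right) \left(-112\right) = 112$)
$\frac{c}{-126938} + \frac{152286}{I{\left(183 \right)}} = \frac{112}{-126938} + \frac{152286}{183 \left(152 + 183\right)} = 112 \left(- \frac{1}{126938}\right) + \frac{152286}{183 \cdot 335} = - \frac{8}{9067} + \frac{152286}{61305} = - \frac{8}{9067} + 152286 \cdot \frac{1}{61305} = - \frac{8}{9067} + \frac{50762}{20435} = \frac{460095574}{185284145}$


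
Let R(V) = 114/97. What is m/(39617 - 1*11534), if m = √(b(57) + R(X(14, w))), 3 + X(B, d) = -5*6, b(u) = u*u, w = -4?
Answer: √30580899/2724051 ≈ 0.0020301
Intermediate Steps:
b(u) = u²
X(B, d) = -33 (X(B, d) = -3 - 5*6 = -3 - 30 = -33)
R(V) = 114/97 (R(V) = 114*(1/97) = 114/97)
m = √30580899/97 (m = √(57² + 114/97) = √(3249 + 114/97) = √(315267/97) = √30580899/97 ≈ 57.010)
m/(39617 - 1*11534) = (√30580899/97)/(39617 - 1*11534) = (√30580899/97)/(39617 - 11534) = (√30580899/97)/28083 = (√30580899/97)*(1/28083) = √30580899/2724051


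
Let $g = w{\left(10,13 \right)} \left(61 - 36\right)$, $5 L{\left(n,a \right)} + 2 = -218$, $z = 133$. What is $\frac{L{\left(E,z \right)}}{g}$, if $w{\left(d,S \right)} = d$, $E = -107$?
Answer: $- \frac{22}{125} \approx -0.176$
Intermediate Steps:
$L{\left(n,a \right)} = -44$ ($L{\left(n,a \right)} = - \frac{2}{5} + \frac{1}{5} \left(-218\right) = - \frac{2}{5} - \frac{218}{5} = -44$)
$g = 250$ ($g = 10 \left(61 - 36\right) = 10 \cdot 25 = 250$)
$\frac{L{\left(E,z \right)}}{g} = - \frac{44}{250} = \left(-44\right) \frac{1}{250} = - \frac{22}{125}$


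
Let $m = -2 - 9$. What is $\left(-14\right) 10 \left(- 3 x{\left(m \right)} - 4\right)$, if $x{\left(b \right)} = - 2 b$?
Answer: $9800$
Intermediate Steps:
$m = -11$ ($m = -2 - 9 = -11$)
$\left(-14\right) 10 \left(- 3 x{\left(m \right)} - 4\right) = \left(-14\right) 10 \left(- 3 \left(\left(-2\right) \left(-11\right)\right) - 4\right) = - 140 \left(\left(-3\right) 22 - 4\right) = - 140 \left(-66 - 4\right) = \left(-140\right) \left(-70\right) = 9800$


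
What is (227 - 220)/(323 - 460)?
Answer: -7/137 ≈ -0.051095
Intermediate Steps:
(227 - 220)/(323 - 460) = 7/(-137) = 7*(-1/137) = -7/137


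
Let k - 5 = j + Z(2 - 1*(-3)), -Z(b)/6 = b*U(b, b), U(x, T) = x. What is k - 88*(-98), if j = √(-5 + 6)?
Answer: 8480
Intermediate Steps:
Z(b) = -6*b² (Z(b) = -6*b*b = -6*b²)
j = 1 (j = √1 = 1)
k = -144 (k = 5 + (1 - 6*(2 - 1*(-3))²) = 5 + (1 - 6*(2 + 3)²) = 5 + (1 - 6*5²) = 5 + (1 - 6*25) = 5 + (1 - 150) = 5 - 149 = -144)
k - 88*(-98) = -144 - 88*(-98) = -144 + 8624 = 8480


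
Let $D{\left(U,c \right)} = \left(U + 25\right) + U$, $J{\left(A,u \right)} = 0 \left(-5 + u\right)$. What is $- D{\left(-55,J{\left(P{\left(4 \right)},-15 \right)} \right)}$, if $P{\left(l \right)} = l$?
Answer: $85$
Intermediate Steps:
$J{\left(A,u \right)} = 0$
$D{\left(U,c \right)} = 25 + 2 U$ ($D{\left(U,c \right)} = \left(25 + U\right) + U = 25 + 2 U$)
$- D{\left(-55,J{\left(P{\left(4 \right)},-15 \right)} \right)} = - (25 + 2 \left(-55\right)) = - (25 - 110) = \left(-1\right) \left(-85\right) = 85$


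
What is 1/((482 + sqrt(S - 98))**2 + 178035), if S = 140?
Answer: 410401/168389950369 - 964*sqrt(42)/168389950369 ≈ 2.4001e-6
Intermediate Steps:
1/((482 + sqrt(S - 98))**2 + 178035) = 1/((482 + sqrt(140 - 98))**2 + 178035) = 1/((482 + sqrt(42))**2 + 178035) = 1/(178035 + (482 + sqrt(42))**2)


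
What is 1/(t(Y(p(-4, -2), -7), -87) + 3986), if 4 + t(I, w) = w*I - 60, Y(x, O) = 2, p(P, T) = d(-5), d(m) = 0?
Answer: 1/3748 ≈ 0.00026681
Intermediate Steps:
p(P, T) = 0
t(I, w) = -64 + I*w (t(I, w) = -4 + (w*I - 60) = -4 + (I*w - 60) = -4 + (-60 + I*w) = -64 + I*w)
1/(t(Y(p(-4, -2), -7), -87) + 3986) = 1/((-64 + 2*(-87)) + 3986) = 1/((-64 - 174) + 3986) = 1/(-238 + 3986) = 1/3748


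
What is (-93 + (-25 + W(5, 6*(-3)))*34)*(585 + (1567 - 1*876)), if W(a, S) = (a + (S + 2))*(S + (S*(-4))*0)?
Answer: 7386764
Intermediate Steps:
W(a, S) = S*(2 + S + a) (W(a, S) = (a + (2 + S))*(S - 4*S*0) = (2 + S + a)*(S + 0) = (2 + S + a)*S = S*(2 + S + a))
(-93 + (-25 + W(5, 6*(-3)))*34)*(585 + (1567 - 1*876)) = (-93 + (-25 + (6*(-3))*(2 + 6*(-3) + 5))*34)*(585 + (1567 - 1*876)) = (-93 + (-25 - 18*(2 - 18 + 5))*34)*(585 + (1567 - 876)) = (-93 + (-25 - 18*(-11))*34)*(585 + 691) = (-93 + (-25 + 198)*34)*1276 = (-93 + 173*34)*1276 = (-93 + 5882)*1276 = 5789*1276 = 7386764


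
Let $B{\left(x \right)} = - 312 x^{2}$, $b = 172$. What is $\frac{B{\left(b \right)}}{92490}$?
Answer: $- \frac{1538368}{15415} \approx -99.797$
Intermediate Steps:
$\frac{B{\left(b \right)}}{92490} = \frac{\left(-312\right) 172^{2}}{92490} = \left(-312\right) 29584 \cdot \frac{1}{92490} = \left(-9230208\right) \frac{1}{92490} = - \frac{1538368}{15415}$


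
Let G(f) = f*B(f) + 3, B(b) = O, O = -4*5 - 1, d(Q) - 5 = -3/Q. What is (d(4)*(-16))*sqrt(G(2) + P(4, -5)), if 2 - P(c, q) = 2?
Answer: -68*I*sqrt(39) ≈ -424.66*I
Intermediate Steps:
d(Q) = 5 - 3/Q
P(c, q) = 0 (P(c, q) = 2 - 1*2 = 2 - 2 = 0)
O = -21 (O = -20 - 1 = -21)
B(b) = -21
G(f) = 3 - 21*f (G(f) = f*(-21) + 3 = -21*f + 3 = 3 - 21*f)
(d(4)*(-16))*sqrt(G(2) + P(4, -5)) = ((5 - 3/4)*(-16))*sqrt((3 - 21*2) + 0) = ((5 - 3*1/4)*(-16))*sqrt((3 - 42) + 0) = ((5 - 3/4)*(-16))*sqrt(-39 + 0) = ((17/4)*(-16))*sqrt(-39) = -68*I*sqrt(39)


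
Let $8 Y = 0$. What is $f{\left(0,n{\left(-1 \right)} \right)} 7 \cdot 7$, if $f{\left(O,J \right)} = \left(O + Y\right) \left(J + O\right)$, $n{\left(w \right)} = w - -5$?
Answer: $0$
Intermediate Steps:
$Y = 0$ ($Y = \frac{1}{8} \cdot 0 = 0$)
$n{\left(w \right)} = 5 + w$ ($n{\left(w \right)} = w + 5 = 5 + w$)
$f{\left(O,J \right)} = O \left(J + O\right)$ ($f{\left(O,J \right)} = \left(O + 0\right) \left(J + O\right) = O \left(J + O\right)$)
$f{\left(0,n{\left(-1 \right)} \right)} 7 \cdot 7 = 0 \left(\left(5 - 1\right) + 0\right) 7 \cdot 7 = 0 \left(4 + 0\right) 7 \cdot 7 = 0 \cdot 4 \cdot 7 \cdot 7 = 0 \cdot 7 \cdot 7 = 0 \cdot 7 = 0$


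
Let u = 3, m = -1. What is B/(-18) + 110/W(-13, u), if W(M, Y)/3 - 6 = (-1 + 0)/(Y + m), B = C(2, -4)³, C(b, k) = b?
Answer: 56/9 ≈ 6.2222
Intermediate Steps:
B = 8 (B = 2³ = 8)
W(M, Y) = 18 - 3/(-1 + Y) (W(M, Y) = 18 + 3*((-1 + 0)/(Y - 1)) = 18 + 3*(-1/(-1 + Y)) = 18 - 3/(-1 + Y))
B/(-18) + 110/W(-13, u) = 8/(-18) + 110/((3*(-7 + 6*3)/(-1 + 3))) = 8*(-1/18) + 110/((3*(-7 + 18)/2)) = -4/9 + 110/((3*(½)*11)) = -4/9 + 110/(33/2) = -4/9 + 110*(2/33) = -4/9 + 20/3 = 56/9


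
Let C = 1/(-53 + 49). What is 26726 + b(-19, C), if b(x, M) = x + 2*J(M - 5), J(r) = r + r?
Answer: 26686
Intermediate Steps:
C = -1/4 (C = 1/(-4) = -1/4 ≈ -0.25000)
J(r) = 2*r
b(x, M) = -20 + x + 4*M (b(x, M) = x + 2*(2*(M - 5)) = x + 2*(2*(-5 + M)) = x + 2*(-10 + 2*M) = x + (-20 + 4*M) = -20 + x + 4*M)
26726 + b(-19, C) = 26726 + (-20 - 19 + 4*(-1/4)) = 26726 + (-20 - 19 - 1) = 26726 - 40 = 26686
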